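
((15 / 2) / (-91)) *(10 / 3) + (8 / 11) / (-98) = -1977 / 7007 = -0.28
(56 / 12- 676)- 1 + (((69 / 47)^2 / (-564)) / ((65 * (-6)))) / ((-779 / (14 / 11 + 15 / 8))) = -7464881973056239 / 11102947901760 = -672.33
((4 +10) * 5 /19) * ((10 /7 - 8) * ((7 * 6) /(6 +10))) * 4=-4830 /19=-254.21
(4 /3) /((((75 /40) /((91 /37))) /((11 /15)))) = 32032 /24975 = 1.28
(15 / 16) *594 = 4455 / 8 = 556.88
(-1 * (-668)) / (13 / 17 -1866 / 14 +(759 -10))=79492 / 73361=1.08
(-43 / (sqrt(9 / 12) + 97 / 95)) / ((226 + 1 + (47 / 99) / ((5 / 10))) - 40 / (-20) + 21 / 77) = -3566205 / 5470598 + 3492675 * sqrt(3) / 10941196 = -0.10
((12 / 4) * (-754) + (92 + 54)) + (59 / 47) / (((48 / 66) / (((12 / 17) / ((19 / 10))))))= -32113261 / 15181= -2115.36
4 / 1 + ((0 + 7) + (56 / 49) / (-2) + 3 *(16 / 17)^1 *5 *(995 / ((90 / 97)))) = 5408563 / 357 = 15150.04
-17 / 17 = -1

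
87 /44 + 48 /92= 2.50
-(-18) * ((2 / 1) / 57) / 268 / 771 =1 / 327161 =0.00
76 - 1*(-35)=111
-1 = -1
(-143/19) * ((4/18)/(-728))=0.00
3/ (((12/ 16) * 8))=1/ 2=0.50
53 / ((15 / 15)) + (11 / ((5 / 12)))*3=661 / 5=132.20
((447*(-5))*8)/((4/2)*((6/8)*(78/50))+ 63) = -298000/1089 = -273.65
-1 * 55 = -55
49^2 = 2401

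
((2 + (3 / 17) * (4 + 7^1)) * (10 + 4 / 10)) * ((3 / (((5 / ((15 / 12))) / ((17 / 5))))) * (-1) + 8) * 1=94939 / 425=223.39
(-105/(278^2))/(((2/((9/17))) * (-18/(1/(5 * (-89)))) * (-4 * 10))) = 0.00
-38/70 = -19/35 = -0.54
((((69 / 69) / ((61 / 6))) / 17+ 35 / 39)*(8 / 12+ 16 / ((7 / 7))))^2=3335919602500 / 14720726241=226.61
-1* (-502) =502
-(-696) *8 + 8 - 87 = 5489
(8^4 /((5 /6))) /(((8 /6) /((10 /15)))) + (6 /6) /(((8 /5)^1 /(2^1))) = 49177 /20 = 2458.85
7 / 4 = 1.75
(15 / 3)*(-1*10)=-50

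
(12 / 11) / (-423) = -4 / 1551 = -0.00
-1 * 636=-636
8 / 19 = 0.42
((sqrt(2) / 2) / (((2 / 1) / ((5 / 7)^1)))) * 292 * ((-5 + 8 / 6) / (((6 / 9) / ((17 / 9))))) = -68255 * sqrt(2) / 126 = -766.09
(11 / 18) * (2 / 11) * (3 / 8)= 1 / 24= 0.04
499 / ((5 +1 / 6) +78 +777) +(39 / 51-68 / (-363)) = 48796849 / 31848531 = 1.53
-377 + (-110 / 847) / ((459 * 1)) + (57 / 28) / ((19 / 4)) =-13309174 / 35343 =-376.57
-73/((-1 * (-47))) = -73/47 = -1.55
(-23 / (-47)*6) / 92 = 3 / 94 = 0.03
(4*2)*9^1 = 72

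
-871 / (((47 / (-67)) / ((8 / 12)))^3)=2095716584 / 2803221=747.61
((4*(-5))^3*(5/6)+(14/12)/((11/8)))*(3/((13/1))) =-1538.27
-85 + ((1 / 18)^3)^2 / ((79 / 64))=-3568626314 / 41983839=-85.00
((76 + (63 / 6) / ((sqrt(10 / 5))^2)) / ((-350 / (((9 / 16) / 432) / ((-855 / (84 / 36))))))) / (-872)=-13 / 13742161920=-0.00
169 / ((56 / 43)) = 7267 / 56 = 129.77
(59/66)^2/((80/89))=309809/348480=0.89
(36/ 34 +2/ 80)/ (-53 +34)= -737/ 12920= -0.06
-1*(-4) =4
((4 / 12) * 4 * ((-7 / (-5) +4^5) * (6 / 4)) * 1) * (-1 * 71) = -728034 / 5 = -145606.80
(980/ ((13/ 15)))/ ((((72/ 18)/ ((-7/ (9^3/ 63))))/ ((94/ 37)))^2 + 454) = 38982996150/ 15885072593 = 2.45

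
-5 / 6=-0.83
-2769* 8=-22152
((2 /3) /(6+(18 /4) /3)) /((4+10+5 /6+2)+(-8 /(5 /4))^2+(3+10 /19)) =760 /524283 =0.00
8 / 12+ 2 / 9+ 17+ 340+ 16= 3365 / 9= 373.89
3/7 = 0.43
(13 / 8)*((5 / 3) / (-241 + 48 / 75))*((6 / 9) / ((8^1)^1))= -1625 / 1730592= -0.00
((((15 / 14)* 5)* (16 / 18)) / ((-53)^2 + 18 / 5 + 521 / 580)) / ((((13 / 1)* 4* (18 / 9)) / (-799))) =-5792750 / 445489317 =-0.01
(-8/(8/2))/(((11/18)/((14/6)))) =-84/11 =-7.64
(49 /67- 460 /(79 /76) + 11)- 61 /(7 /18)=-21773296 /37051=-587.66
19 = 19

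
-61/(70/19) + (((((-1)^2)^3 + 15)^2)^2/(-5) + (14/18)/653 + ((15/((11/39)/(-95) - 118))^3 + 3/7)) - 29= -452168026008304415455434811/34379311152931312335390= -13152.33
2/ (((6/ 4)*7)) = 4/ 21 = 0.19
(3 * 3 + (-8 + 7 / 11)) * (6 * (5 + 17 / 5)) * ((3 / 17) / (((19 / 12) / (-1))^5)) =-3386105856 / 2315152565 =-1.46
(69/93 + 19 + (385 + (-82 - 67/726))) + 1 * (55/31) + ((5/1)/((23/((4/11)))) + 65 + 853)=643166713/517638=1242.50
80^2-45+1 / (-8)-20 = 50679 / 8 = 6334.88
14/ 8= 7/ 4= 1.75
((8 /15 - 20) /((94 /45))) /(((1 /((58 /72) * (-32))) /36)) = 406464 /47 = 8648.17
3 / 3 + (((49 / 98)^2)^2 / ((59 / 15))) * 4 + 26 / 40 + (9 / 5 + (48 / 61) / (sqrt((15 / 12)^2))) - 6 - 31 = -1182521 / 35990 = -32.86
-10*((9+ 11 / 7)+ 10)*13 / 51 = -6240 / 119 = -52.44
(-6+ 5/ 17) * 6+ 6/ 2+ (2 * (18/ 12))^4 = 846/ 17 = 49.76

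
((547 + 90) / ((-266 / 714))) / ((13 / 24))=-59976 / 19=-3156.63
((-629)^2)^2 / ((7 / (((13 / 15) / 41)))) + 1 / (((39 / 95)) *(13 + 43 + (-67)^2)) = 24046571783167366 / 50872185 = 472686042.15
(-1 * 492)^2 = 242064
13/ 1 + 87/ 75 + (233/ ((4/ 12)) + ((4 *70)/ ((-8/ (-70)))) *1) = 79079/ 25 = 3163.16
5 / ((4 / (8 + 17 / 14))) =645 / 56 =11.52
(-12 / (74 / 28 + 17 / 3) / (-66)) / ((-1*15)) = -28 / 19195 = -0.00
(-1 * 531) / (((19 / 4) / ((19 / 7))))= -2124 / 7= -303.43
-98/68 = -49/34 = -1.44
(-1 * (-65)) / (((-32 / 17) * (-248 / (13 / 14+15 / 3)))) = 91715 / 111104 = 0.83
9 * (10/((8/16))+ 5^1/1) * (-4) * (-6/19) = 5400/19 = 284.21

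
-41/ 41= -1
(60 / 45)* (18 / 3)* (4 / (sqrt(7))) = 32* sqrt(7) / 7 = 12.09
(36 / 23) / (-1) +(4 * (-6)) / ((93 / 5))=-2036 / 713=-2.86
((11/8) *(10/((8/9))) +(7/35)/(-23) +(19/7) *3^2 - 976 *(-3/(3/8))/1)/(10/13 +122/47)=123520744321/52962560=2332.23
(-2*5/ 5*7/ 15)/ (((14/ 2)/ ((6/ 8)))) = -1/ 10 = -0.10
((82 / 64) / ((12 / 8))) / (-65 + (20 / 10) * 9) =-41 / 2256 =-0.02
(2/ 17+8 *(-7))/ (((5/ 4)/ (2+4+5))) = -8360/ 17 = -491.76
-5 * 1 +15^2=220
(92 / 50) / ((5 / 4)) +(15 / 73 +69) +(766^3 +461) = 4101282602557 / 9125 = 449455627.68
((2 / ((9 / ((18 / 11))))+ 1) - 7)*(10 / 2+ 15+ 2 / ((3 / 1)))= -3844 / 33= -116.48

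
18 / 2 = 9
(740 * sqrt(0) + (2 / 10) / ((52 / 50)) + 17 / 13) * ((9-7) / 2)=3 / 2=1.50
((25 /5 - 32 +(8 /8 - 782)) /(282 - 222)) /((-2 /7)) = 707 /15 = 47.13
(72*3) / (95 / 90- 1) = 3888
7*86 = 602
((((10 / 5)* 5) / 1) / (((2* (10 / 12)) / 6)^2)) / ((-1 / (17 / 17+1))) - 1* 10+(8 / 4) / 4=-2687 / 10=-268.70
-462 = -462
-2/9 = -0.22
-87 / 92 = -0.95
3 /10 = 0.30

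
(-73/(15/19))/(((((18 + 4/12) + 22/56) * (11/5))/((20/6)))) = -388360/51909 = -7.48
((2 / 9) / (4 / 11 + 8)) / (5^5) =11 / 1293750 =0.00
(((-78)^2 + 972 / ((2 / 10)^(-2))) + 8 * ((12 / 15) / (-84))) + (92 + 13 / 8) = 26109001 / 4200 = 6216.43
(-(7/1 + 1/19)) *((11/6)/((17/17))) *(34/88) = -1139/228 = -5.00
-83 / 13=-6.38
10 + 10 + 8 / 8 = 21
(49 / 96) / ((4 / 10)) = 245 / 192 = 1.28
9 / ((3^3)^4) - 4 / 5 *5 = -236195 / 59049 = -4.00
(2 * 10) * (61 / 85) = 244 / 17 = 14.35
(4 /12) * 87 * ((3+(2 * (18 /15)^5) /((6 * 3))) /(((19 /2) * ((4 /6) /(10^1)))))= 1781586 /11875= 150.03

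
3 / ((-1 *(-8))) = 3 / 8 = 0.38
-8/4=-2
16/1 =16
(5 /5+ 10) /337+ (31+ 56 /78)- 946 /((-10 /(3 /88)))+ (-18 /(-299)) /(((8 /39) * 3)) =424092311 /12091560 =35.07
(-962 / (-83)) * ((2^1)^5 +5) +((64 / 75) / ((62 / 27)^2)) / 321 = 91500713518 / 213366025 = 428.84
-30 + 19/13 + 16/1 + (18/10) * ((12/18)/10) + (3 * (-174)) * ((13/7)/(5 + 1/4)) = -3138364/15925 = -197.07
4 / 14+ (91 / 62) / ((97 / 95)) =72543 / 42098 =1.72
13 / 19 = 0.68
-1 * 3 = -3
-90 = -90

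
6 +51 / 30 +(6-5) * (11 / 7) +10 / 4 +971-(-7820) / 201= 7187497 / 7035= 1021.68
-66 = -66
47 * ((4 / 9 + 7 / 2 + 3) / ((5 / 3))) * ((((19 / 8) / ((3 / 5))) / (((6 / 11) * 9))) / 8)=19.74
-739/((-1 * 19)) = 739/19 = 38.89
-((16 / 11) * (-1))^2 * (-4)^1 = 1024 / 121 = 8.46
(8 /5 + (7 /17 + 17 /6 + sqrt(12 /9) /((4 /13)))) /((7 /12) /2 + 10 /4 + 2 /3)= 52*sqrt(3) /83 + 9884 /7055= 2.49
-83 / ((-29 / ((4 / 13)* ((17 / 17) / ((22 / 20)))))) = 3320 / 4147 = 0.80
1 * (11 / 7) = 11 / 7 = 1.57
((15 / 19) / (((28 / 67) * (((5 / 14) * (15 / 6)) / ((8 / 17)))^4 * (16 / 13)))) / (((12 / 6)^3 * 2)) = 917769216 / 123976484375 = 0.01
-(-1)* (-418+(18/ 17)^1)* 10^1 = -70880/ 17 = -4169.41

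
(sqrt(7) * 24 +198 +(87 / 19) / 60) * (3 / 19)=72 * sqrt(7) / 19 +225807 / 7220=41.30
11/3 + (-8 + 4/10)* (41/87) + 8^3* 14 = 3118117/435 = 7168.09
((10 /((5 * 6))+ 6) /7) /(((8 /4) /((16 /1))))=152 /21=7.24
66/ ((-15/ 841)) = -18502/ 5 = -3700.40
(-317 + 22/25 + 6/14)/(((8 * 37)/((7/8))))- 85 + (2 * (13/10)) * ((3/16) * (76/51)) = -42876031/503200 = -85.21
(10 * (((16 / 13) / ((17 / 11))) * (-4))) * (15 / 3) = -35200 / 221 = -159.28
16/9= 1.78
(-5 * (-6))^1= 30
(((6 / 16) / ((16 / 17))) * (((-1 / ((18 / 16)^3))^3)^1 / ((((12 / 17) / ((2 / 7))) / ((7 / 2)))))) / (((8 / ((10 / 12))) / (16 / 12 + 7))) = -591872000 / 3486784401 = -0.17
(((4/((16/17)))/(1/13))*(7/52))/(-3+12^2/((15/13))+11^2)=595/19424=0.03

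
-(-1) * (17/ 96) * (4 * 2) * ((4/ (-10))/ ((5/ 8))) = -68/ 75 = -0.91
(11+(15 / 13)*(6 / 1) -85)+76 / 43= -36508 / 559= -65.31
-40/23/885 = -8/4071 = -0.00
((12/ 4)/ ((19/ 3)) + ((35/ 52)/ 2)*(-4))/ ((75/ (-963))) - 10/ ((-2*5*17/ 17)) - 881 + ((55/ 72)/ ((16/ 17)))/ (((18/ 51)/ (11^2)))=-25205320319/ 42681600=-590.54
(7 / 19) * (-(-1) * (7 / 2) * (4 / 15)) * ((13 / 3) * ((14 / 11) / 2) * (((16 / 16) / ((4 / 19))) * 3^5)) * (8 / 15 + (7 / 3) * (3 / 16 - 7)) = -147962997 / 8800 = -16813.98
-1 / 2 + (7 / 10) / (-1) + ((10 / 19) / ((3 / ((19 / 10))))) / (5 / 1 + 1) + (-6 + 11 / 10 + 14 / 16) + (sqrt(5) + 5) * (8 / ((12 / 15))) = 10 * sqrt(5) + 16139 / 360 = 67.19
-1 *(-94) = 94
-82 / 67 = -1.22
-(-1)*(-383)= -383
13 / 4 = 3.25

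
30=30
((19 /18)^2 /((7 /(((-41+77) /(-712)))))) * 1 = -361 /44856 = -0.01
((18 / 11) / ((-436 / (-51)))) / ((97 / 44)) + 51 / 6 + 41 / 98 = 4665383 / 518077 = 9.01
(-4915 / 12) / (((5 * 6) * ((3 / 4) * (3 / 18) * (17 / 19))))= -18677 / 153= -122.07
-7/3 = -2.33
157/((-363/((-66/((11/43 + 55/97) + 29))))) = 1309694/1368301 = 0.96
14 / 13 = 1.08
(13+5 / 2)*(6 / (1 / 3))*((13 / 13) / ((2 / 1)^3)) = 279 / 8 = 34.88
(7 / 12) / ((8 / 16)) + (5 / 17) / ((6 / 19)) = 107 / 51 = 2.10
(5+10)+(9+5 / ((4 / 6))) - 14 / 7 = 59 / 2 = 29.50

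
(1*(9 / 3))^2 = 9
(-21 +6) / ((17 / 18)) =-270 / 17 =-15.88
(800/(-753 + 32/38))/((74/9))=-68400/528767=-0.13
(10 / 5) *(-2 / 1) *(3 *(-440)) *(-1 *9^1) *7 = -332640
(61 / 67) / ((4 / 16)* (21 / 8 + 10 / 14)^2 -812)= -765184 / 680100853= -0.00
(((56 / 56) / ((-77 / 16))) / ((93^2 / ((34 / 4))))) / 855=-136 / 569406915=-0.00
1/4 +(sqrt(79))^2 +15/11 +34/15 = 54701/660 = 82.88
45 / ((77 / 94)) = 4230 / 77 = 54.94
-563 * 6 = -3378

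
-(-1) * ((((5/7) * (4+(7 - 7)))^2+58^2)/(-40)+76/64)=-325817/3920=-83.12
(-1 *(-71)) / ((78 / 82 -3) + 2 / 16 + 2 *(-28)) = -23288 / 18999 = -1.23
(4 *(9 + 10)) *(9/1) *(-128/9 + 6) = -5624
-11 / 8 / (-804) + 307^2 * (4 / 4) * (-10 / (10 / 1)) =-94249.00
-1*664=-664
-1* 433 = -433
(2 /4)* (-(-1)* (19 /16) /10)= 19 /320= 0.06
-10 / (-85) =2 / 17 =0.12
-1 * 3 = -3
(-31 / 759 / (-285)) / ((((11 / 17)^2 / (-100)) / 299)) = -2329340 / 227601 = -10.23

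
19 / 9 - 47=-404 / 9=-44.89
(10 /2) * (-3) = -15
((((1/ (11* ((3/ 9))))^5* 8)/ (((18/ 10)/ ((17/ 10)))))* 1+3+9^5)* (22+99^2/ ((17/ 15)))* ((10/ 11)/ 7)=1274296551537120/ 19165069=66490579.89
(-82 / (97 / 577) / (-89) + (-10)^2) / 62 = 1.70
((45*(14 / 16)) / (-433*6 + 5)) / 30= -0.00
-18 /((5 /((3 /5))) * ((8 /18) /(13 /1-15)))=243 /25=9.72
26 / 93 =0.28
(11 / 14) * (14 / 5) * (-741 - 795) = -3379.20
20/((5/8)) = 32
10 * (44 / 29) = 440 / 29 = 15.17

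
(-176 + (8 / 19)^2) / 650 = -31736 / 117325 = -0.27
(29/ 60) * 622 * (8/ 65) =36076/ 975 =37.00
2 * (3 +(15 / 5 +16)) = 44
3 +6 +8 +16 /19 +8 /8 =358 /19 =18.84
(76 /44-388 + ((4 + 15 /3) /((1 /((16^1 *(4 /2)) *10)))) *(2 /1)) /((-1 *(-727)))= 59111 /7997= 7.39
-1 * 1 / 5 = -1 / 5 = -0.20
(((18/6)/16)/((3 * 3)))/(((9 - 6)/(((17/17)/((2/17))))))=17/288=0.06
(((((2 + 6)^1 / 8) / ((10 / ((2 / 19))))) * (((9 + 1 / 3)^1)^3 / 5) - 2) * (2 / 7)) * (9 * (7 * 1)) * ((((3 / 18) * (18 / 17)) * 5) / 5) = -7396 / 8075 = -0.92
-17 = -17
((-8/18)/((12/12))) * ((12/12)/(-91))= 0.00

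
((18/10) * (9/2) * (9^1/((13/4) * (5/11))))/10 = 8019/1625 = 4.93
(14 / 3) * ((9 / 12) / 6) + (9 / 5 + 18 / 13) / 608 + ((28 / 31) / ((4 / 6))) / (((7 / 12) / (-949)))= -8098804469 / 3675360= -2203.54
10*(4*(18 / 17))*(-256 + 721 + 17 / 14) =2349720 / 119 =19745.55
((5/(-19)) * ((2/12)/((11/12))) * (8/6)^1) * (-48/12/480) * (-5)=-5/1881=-0.00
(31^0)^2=1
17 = 17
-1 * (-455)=455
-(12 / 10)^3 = -216 / 125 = -1.73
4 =4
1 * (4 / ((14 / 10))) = 20 / 7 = 2.86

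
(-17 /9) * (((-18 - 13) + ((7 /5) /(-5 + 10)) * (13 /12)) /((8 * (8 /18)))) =156553 /9600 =16.31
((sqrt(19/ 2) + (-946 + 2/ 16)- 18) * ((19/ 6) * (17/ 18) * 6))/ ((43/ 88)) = -27397183/ 774 + 7106 * sqrt(38)/ 387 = -35283.69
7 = 7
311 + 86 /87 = 27143 /87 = 311.99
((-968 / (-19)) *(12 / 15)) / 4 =968 / 95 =10.19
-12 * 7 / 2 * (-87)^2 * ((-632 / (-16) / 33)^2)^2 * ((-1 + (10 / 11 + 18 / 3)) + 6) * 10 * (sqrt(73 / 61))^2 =-93001949.92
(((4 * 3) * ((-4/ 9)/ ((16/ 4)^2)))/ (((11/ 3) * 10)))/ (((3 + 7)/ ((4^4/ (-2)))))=32/ 275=0.12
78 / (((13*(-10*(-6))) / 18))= 9 / 5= 1.80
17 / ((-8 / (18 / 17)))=-2.25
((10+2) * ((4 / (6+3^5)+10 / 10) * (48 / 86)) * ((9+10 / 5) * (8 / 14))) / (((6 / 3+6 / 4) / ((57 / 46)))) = 2648448 / 174881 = 15.14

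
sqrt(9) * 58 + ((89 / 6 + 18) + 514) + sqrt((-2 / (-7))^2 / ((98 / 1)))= sqrt(2) / 49 + 4325 / 6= 720.86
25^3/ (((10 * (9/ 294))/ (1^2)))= 153125/ 3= 51041.67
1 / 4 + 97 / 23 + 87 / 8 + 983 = 183695 / 184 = 998.34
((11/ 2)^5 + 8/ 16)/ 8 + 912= 394539/ 256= 1541.17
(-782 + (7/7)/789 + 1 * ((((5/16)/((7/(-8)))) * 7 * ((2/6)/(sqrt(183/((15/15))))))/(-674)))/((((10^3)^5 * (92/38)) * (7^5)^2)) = -11722943/10252156687206000000000000000 + 19 * sqrt(183)/1923226631351121600000000000000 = -0.00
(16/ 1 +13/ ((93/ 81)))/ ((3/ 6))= 1694/ 31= 54.65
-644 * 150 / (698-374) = -8050 / 27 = -298.15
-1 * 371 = -371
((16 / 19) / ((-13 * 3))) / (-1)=16 / 741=0.02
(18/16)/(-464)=-9/3712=-0.00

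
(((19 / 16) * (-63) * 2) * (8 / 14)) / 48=-57 / 32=-1.78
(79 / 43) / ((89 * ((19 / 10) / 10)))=7900 / 72713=0.11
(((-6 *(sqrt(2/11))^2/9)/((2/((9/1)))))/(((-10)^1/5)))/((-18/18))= -3/11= -0.27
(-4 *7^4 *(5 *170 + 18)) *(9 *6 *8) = -3601269504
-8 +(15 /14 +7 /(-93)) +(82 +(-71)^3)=-465902477 /1302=-357836.00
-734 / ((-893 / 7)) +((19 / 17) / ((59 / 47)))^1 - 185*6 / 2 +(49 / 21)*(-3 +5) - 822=-3669657854 / 2687037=-1365.69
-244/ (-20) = 61/ 5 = 12.20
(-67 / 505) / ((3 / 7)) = -469 / 1515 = -0.31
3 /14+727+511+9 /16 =138743 /112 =1238.78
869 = 869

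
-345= -345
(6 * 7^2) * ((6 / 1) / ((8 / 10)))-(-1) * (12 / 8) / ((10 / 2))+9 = 22143 / 10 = 2214.30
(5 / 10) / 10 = 1 / 20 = 0.05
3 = 3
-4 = -4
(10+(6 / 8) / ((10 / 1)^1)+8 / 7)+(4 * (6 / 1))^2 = 164421 / 280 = 587.22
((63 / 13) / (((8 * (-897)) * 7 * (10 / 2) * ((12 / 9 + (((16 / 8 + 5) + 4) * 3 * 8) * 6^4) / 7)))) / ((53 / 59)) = -0.00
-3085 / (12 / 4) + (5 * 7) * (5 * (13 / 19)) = -51790 / 57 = -908.60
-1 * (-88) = 88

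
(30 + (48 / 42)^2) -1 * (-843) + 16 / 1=43625 / 49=890.31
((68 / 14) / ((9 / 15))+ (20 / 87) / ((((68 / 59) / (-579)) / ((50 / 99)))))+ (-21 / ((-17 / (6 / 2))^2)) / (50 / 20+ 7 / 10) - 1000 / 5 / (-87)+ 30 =-1685440465 / 92928528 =-18.14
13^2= 169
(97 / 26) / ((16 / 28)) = 679 / 104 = 6.53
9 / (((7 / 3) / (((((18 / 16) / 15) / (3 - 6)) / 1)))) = -27 / 280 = -0.10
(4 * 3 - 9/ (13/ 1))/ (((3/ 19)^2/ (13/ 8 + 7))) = 406847/ 104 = 3911.99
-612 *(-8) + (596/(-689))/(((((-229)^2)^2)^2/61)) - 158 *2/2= 24688695142109748759455646/5210784116105898851729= 4738.00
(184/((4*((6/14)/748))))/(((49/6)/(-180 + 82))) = -963424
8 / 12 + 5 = 17 / 3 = 5.67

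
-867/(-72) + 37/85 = 25453/2040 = 12.48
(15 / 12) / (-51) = -5 / 204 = -0.02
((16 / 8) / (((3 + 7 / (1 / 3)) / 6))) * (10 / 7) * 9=45 / 7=6.43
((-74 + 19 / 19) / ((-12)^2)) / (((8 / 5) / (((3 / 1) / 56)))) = -365 / 21504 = -0.02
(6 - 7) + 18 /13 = 0.38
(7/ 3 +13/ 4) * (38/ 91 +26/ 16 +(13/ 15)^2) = 30659669/ 1965600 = 15.60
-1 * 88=-88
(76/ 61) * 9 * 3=2052/ 61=33.64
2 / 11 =0.18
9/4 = 2.25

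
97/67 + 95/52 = 11409/3484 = 3.27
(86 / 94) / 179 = 43 / 8413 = 0.01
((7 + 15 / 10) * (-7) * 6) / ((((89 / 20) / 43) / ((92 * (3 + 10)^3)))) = -62056110480 / 89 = -697259668.31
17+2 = 19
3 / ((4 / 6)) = 9 / 2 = 4.50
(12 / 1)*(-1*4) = -48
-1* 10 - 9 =-19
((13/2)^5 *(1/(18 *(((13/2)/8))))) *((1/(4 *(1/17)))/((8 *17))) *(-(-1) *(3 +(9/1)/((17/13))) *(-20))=-999635/204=-4900.17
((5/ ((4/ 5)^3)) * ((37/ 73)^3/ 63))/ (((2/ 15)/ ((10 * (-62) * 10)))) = -122675234375/ 130709712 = -938.53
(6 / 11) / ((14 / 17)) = 51 / 77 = 0.66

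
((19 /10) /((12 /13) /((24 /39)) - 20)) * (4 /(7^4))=-76 /444185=-0.00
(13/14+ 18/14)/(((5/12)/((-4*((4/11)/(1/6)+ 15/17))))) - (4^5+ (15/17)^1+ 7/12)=-85655819/78540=-1090.60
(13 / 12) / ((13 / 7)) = 7 / 12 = 0.58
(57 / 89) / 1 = 0.64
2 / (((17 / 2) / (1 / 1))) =4 / 17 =0.24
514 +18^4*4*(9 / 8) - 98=472808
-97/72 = -1.35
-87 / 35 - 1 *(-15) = 438 / 35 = 12.51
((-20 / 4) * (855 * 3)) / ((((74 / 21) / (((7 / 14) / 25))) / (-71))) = 764883 / 148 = 5168.13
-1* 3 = -3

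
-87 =-87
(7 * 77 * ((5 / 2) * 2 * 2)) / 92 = 2695 / 46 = 58.59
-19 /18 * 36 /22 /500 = -19 /5500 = -0.00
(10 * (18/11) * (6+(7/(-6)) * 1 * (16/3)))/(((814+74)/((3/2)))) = -0.01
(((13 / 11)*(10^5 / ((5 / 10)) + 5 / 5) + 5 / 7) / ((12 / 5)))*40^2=36400292000 / 231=157577021.65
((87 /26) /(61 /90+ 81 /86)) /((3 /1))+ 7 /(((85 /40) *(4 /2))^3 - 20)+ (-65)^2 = 178710416761 /42290196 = 4225.81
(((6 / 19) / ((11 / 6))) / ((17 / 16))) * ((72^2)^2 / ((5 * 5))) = 15479341056 / 88825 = 174267.84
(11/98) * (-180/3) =-330/49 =-6.73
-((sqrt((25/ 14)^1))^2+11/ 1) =-179/ 14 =-12.79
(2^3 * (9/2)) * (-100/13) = -3600/13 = -276.92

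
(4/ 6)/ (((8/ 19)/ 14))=133/ 6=22.17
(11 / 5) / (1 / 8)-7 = 53 / 5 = 10.60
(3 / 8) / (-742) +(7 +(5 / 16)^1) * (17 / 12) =245961 / 23744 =10.36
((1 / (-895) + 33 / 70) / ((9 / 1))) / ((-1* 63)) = -5893 / 7104510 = -0.00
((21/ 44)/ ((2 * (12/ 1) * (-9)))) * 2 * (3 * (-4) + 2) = 35/ 792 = 0.04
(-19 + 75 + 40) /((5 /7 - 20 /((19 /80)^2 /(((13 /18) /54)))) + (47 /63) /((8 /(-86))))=-33685632 /4227461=-7.97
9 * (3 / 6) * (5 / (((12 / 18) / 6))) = 405 / 2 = 202.50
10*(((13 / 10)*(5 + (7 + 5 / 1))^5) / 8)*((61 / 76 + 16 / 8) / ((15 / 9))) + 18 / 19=11794754979 / 3040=3879853.61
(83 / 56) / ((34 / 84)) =249 / 68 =3.66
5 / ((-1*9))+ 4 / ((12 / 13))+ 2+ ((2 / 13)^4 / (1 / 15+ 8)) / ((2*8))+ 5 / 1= 335220592 / 31102929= 10.78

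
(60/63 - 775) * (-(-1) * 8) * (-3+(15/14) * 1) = 585180/49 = 11942.45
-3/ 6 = -1/ 2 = -0.50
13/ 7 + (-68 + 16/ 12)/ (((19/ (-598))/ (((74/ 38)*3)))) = 30981093/ 2527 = 12260.03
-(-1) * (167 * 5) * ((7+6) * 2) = 21710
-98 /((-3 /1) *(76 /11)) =539 /114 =4.73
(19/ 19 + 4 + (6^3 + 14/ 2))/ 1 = 228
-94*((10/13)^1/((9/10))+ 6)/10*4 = -150776/585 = -257.74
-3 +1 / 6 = -17 / 6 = -2.83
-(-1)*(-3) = -3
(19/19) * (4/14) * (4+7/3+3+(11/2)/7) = 425/147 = 2.89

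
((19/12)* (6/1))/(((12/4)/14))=133/3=44.33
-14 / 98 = -1 / 7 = -0.14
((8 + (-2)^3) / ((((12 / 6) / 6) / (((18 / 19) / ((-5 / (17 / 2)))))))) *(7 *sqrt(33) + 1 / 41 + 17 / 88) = 0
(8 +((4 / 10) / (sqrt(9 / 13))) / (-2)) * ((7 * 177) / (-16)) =-600.89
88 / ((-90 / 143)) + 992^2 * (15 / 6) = 110700908 / 45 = 2460020.18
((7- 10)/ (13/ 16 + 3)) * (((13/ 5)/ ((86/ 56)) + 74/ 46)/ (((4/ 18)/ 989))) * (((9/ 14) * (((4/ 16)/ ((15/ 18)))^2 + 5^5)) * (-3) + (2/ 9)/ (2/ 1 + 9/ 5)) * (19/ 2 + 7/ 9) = 871618233177247/ 1216950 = 716231754.12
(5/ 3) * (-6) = -10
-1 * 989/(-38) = 989/38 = 26.03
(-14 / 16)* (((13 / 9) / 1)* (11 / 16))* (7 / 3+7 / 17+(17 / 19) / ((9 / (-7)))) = -5962957 / 3348864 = -1.78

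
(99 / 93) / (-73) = -33 / 2263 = -0.01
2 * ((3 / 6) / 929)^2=0.00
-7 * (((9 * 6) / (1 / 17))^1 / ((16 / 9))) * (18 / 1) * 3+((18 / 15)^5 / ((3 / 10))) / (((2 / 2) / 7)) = -487829223 / 2500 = -195131.69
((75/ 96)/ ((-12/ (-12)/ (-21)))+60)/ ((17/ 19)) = 26505/ 544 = 48.72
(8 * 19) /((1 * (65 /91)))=1064 /5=212.80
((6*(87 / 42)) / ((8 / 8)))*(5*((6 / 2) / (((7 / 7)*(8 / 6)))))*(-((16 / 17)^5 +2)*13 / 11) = -14135322825 / 31236854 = -452.52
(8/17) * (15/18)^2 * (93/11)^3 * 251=1121631150/22627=49570.48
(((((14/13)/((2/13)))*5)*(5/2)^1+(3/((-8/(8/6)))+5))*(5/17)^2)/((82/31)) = 35650/11849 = 3.01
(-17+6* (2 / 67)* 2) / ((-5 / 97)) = 21631 / 67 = 322.85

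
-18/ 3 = -6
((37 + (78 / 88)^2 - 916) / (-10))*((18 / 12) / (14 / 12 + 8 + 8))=15302007 / 1994080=7.67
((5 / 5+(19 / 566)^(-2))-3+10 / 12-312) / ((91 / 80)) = 49752680 / 98553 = 504.83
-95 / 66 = -1.44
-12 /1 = -12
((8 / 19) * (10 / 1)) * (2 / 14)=80 / 133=0.60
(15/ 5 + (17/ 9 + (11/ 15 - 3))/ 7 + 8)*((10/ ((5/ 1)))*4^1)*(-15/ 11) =-27584/ 231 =-119.41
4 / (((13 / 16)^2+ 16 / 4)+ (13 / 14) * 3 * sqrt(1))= 7168 / 13343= 0.54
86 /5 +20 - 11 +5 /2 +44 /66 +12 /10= 917 /30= 30.57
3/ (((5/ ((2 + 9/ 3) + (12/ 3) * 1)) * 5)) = 27/ 25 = 1.08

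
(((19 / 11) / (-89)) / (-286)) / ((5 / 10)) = 19 / 139997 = 0.00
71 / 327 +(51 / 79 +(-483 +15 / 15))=-481.14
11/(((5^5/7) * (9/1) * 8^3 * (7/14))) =77/7200000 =0.00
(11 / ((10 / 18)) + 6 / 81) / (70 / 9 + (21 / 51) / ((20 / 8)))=45611 / 18228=2.50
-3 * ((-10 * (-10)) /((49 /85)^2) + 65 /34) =-74163195 /81634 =-908.48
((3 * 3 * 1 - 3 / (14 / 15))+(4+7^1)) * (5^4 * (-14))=-146875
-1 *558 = -558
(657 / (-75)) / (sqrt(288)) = -73 *sqrt(2) / 200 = -0.52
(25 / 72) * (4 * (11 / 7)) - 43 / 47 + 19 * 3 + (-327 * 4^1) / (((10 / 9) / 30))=-208796291 / 5922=-35257.73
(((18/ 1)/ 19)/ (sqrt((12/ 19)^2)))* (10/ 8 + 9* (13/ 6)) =249/ 8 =31.12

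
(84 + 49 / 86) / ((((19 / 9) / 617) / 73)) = 2948248737 / 1634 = 1804313.79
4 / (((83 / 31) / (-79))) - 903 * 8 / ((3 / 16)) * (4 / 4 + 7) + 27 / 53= -1356394323 / 4399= -308341.51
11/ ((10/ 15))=33/ 2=16.50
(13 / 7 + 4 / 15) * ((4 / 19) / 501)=892 / 999495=0.00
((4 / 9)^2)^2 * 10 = 2560 / 6561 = 0.39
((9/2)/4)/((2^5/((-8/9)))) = -1/32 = -0.03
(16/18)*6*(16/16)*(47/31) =752/93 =8.09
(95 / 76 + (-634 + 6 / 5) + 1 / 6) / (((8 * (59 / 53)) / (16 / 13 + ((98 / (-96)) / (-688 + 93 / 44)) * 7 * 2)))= -5915443671167 / 66664203840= -88.73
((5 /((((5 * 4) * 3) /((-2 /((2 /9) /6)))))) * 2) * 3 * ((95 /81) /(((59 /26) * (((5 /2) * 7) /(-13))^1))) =12844 /1239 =10.37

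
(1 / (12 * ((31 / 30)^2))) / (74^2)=75 / 5262436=0.00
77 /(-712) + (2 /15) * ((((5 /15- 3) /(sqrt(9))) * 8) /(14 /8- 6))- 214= -349496731 /1634040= -213.89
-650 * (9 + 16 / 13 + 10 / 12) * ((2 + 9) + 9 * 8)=-1790725 / 3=-596908.33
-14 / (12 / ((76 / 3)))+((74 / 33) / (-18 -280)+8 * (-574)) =-68172677 / 14751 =-4621.56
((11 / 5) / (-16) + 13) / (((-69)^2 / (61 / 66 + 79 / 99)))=10633 / 2285280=0.00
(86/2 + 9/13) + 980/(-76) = 7607/247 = 30.80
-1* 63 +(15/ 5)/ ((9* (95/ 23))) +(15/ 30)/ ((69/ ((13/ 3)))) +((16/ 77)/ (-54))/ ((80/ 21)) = -13603814/ 216315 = -62.89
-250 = -250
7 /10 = 0.70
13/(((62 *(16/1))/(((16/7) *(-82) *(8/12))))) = -1066/651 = -1.64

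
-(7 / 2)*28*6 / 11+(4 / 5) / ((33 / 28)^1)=-8708 / 165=-52.78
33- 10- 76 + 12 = -41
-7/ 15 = -0.47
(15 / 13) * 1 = 15 / 13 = 1.15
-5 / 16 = -0.31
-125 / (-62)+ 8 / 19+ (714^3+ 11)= 428785353061 / 1178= 363994357.44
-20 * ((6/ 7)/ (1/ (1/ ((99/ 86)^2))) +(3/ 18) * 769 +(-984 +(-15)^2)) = 288234710/ 22869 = 12603.73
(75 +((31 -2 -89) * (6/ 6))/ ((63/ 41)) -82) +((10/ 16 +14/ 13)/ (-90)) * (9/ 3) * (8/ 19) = -2389729/ 51870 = -46.07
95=95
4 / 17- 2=-30 / 17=-1.76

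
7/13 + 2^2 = 59/13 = 4.54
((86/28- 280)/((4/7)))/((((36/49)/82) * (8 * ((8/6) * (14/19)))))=-21141281/3072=-6881.93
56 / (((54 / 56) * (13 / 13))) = 1568 / 27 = 58.07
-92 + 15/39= -91.62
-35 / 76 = -0.46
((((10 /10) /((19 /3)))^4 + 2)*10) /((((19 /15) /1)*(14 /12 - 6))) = -234650700 /71806871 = -3.27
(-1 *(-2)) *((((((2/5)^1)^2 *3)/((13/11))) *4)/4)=264/325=0.81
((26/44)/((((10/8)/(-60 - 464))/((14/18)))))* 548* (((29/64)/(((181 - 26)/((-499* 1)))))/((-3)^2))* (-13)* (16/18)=-1228952627084/6214725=-197748.51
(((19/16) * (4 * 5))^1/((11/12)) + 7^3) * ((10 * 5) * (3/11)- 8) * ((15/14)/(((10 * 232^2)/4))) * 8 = 188697/1424654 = 0.13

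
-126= -126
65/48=1.35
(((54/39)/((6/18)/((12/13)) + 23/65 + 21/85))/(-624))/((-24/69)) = 52785/7959952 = 0.01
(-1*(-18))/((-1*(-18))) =1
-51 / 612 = -1 / 12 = -0.08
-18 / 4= -9 / 2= -4.50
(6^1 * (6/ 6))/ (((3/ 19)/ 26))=988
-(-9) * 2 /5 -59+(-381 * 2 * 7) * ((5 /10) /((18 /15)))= -22779 /10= -2277.90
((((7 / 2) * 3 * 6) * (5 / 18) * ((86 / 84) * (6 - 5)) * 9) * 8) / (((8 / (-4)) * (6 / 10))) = -1075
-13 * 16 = -208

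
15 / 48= 5 / 16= 0.31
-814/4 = -407/2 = -203.50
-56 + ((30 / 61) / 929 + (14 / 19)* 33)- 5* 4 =-55648388 / 1076711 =-51.68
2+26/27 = 2.96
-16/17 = -0.94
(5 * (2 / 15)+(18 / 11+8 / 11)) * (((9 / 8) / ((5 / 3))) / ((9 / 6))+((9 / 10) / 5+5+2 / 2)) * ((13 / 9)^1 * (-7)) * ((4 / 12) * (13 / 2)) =-261443 / 594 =-440.14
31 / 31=1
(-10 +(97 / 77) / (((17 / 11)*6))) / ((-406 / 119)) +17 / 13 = 132971 / 31668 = 4.20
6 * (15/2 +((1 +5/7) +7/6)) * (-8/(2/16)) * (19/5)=-530176/35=-15147.89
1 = 1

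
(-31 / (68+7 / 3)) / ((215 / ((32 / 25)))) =-2976 / 1134125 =-0.00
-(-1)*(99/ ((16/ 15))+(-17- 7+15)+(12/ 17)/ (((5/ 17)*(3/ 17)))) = 7793/ 80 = 97.41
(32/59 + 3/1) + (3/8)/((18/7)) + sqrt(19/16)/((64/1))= sqrt(19)/256 + 10445/2832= 3.71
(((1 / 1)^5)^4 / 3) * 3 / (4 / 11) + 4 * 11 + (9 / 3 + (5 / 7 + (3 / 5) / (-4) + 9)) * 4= 13581 / 140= 97.01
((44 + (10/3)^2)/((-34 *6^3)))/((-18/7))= 217/74358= 0.00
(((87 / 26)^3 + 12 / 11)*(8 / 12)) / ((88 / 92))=57150745 / 2126696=26.87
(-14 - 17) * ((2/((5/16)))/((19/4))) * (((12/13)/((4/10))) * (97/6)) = -1558.28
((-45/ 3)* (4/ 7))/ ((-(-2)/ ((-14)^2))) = -840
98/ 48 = 49/ 24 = 2.04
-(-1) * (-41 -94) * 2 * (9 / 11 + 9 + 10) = -58860 / 11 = -5350.91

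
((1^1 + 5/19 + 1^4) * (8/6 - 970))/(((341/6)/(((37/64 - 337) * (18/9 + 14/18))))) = 11210294575/310992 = 36046.89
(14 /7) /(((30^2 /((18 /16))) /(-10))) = -1 /40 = -0.02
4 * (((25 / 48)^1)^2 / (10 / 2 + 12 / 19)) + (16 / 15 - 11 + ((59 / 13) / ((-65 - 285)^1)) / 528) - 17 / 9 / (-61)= -913517217863 / 94082788800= -9.71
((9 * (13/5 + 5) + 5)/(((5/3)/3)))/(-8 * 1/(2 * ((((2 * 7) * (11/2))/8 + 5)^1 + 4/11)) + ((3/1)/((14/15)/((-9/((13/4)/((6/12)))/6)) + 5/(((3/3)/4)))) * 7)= 3128079726/24842975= 125.91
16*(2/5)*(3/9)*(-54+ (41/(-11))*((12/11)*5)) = -95936/605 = -158.57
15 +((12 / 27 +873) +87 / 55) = 440563 / 495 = 890.03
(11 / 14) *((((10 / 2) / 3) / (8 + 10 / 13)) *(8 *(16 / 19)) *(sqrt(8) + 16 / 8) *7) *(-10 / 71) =-457600 *sqrt(2) / 230679 - 457600 / 230679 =-4.79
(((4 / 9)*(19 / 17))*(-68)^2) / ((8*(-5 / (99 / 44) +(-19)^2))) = 2584 / 3229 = 0.80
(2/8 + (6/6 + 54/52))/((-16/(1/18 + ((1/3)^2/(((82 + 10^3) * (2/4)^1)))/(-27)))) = -1737995/218754432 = -0.01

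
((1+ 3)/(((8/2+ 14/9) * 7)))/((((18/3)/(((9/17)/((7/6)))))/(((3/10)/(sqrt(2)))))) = 243 * sqrt(2)/208250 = 0.00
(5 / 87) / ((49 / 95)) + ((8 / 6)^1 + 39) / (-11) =-5052 / 1421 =-3.56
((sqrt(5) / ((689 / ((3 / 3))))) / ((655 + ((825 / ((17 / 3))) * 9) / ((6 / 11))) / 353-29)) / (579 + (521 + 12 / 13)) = -6001 * sqrt(5) / 92584249284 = -0.00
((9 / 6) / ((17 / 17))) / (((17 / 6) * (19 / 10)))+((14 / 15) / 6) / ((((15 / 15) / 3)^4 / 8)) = 163242 / 1615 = 101.08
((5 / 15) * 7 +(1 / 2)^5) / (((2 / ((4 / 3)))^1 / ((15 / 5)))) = 227 / 48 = 4.73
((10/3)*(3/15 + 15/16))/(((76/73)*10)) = 6643/18240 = 0.36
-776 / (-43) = 776 / 43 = 18.05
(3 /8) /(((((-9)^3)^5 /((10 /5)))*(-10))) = 1 /2745215094595320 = 0.00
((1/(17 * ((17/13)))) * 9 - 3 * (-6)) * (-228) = -1212732/289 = -4196.30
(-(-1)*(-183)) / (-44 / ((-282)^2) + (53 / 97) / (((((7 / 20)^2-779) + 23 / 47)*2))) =1721447780347269 / 8506289633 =202373.52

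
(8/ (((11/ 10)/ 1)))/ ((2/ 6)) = 240/ 11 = 21.82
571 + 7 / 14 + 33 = 1209 / 2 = 604.50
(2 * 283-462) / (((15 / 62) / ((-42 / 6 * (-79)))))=3565744 / 15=237716.27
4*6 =24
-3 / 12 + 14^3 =10975 / 4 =2743.75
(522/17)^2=272484/289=942.85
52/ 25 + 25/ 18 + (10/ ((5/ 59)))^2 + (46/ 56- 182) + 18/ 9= 86614229/ 6300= 13748.29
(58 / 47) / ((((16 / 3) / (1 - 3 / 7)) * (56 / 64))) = 348 / 2303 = 0.15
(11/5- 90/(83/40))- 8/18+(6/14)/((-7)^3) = -373229848/8967735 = -41.62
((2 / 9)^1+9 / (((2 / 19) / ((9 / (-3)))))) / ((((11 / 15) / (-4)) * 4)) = 23065 / 66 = 349.47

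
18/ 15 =6/ 5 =1.20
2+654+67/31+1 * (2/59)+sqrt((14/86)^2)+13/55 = 2848805811/4325585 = 658.59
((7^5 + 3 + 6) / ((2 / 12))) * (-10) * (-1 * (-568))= -573089280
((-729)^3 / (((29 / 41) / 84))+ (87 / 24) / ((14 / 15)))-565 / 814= -60821644660846999 / 1321936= -46009522897.36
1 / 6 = 0.17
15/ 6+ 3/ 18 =8/ 3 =2.67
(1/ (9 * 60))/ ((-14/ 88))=-0.01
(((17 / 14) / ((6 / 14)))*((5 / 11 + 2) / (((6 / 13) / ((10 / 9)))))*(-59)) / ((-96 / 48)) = 65195 / 132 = 493.90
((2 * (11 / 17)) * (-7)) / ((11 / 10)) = -140 / 17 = -8.24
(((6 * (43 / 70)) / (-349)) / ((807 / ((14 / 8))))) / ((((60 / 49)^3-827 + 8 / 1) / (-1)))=-5058907 / 180511628576220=-0.00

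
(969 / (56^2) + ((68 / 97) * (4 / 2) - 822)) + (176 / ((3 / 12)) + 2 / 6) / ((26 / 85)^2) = 1034471743555 / 154225344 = 6707.53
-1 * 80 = -80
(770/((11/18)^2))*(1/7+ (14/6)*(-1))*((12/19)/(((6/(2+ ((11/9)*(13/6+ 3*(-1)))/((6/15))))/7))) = 379960/209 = 1817.99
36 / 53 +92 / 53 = 128 / 53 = 2.42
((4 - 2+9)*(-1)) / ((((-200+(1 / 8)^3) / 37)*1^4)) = 18944 / 9309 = 2.04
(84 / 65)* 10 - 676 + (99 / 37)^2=-11673367 / 17797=-655.92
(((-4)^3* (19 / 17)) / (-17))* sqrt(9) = 3648 / 289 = 12.62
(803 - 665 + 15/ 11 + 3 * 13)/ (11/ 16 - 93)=-31392/ 16247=-1.93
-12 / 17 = -0.71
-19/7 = -2.71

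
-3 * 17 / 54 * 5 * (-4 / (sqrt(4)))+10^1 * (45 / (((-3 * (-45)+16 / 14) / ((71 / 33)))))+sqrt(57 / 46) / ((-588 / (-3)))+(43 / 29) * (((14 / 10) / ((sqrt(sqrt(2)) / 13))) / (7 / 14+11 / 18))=sqrt(2622) / 9016+1562005 / 94347+35217 * 2^(3 / 4) / 2900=36.98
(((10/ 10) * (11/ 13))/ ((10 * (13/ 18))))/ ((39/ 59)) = 1947/ 10985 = 0.18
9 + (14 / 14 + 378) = 388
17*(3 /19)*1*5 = 255 /19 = 13.42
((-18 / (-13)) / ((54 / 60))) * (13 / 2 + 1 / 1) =150 / 13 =11.54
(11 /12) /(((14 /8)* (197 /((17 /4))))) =0.01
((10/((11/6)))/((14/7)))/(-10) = -3/11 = -0.27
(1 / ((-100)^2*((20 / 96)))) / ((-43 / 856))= -1284 / 134375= -0.01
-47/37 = -1.27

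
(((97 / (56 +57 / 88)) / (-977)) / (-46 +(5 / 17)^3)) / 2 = 20968684 / 1100079436185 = 0.00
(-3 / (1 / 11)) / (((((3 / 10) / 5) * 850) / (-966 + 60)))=9966 / 17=586.24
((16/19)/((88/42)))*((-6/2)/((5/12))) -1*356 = -358.89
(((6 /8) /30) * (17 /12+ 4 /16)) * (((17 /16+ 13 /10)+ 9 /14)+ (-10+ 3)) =-2237 /13440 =-0.17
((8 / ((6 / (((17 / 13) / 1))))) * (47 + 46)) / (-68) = -31 / 13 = -2.38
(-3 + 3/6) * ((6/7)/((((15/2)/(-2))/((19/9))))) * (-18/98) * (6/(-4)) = 114/343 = 0.33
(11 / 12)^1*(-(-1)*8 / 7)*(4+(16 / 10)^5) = 995896 / 65625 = 15.18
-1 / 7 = -0.14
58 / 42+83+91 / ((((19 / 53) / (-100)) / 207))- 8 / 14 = -2096524660 / 399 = -5254447.77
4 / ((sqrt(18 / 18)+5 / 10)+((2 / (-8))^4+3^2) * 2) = 512 / 2497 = 0.21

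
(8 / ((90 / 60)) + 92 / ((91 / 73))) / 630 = 10802 / 85995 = 0.13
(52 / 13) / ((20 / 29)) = 29 / 5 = 5.80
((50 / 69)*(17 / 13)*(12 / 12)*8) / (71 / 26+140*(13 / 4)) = 13600 / 821169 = 0.02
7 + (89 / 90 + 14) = 1979 / 90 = 21.99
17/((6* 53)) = 17/318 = 0.05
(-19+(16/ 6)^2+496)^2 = 234363.57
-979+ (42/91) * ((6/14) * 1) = -978.80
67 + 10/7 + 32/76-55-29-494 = -67717/133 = -509.15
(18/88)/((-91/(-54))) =243/2002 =0.12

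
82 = 82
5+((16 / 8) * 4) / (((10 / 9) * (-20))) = 116 / 25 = 4.64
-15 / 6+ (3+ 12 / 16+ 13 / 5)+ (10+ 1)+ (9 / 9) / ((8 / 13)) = 659 / 40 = 16.48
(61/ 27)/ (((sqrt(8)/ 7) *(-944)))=-427 *sqrt(2)/ 101952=-0.01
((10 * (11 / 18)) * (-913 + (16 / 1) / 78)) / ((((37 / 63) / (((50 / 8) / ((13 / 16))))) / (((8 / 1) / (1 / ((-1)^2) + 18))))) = -10964492000 / 356421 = -30762.76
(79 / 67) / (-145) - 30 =-291529 / 9715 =-30.01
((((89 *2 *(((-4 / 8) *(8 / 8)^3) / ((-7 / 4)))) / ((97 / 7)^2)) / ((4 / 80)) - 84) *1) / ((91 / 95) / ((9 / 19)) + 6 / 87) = -966373380 / 25677161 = -37.64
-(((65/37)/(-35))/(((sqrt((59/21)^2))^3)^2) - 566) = 883344894789761/1560679744717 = 566.00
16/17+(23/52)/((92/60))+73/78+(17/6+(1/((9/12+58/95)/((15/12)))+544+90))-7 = 289261079/457028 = 632.92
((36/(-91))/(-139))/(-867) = -12/3655561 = -0.00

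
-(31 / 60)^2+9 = 31439 / 3600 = 8.73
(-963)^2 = 927369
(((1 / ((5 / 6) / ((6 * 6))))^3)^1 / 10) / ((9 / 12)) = 10749.54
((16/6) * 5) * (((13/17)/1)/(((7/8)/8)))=33280/357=93.22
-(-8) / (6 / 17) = 68 / 3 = 22.67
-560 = -560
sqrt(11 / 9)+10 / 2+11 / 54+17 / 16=sqrt(11) / 3+2707 / 432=7.37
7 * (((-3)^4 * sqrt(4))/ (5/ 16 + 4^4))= 4.42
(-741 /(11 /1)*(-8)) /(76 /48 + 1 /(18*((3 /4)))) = 640224 /1969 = 325.15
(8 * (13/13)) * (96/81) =256/27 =9.48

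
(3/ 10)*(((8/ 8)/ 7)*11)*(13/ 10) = 429/ 700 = 0.61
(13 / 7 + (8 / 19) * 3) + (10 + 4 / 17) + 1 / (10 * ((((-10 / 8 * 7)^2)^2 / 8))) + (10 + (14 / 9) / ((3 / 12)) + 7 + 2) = 841446289268 / 21811584375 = 38.58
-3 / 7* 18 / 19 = -54 / 133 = -0.41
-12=-12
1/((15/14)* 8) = 7/60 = 0.12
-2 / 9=-0.22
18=18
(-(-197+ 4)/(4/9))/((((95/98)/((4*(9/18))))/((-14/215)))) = -1191582/20425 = -58.34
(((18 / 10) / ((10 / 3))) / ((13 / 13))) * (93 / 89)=2511 / 4450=0.56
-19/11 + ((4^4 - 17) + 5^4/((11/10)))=8860/11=805.45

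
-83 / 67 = -1.24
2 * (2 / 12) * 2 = 2 / 3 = 0.67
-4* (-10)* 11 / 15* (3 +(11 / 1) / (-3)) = -176 / 9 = -19.56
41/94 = 0.44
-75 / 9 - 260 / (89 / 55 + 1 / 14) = -633125 / 3903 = -162.21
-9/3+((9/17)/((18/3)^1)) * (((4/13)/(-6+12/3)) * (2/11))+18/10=-14616/12155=-1.20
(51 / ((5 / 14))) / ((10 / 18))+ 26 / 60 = 38621 / 150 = 257.47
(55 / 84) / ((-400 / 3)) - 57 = -127691 / 2240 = -57.00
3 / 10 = 0.30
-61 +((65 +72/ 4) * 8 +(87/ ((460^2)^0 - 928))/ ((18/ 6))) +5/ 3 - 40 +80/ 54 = 1574371/ 2781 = 566.12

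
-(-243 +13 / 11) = 2660 / 11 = 241.82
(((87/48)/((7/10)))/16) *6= 435/448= 0.97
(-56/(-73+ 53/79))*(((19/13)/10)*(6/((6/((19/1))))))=399266/185705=2.15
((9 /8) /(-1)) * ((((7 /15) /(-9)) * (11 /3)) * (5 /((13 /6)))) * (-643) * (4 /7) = -7073 /39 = -181.36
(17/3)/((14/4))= 34/21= 1.62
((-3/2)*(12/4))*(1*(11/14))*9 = -891/28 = -31.82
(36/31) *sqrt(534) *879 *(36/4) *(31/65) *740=42149808 *sqrt(534)/13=74924331.53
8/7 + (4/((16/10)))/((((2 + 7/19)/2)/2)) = 338/63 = 5.37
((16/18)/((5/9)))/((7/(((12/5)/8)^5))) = 243/437500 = 0.00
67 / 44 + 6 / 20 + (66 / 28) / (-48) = 21851 / 12320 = 1.77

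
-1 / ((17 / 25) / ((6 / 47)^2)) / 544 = -225 / 5107208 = -0.00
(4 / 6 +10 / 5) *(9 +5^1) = 112 / 3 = 37.33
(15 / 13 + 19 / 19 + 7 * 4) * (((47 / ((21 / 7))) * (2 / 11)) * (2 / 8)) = 9212 / 429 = 21.47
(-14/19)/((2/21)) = -147/19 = -7.74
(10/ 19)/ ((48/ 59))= 295/ 456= 0.65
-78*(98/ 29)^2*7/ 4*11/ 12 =-2403401/ 1682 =-1428.89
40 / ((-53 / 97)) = -3880 / 53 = -73.21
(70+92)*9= 1458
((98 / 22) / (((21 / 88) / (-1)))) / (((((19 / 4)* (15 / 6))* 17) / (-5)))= 448 / 969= 0.46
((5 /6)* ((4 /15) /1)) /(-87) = -2 /783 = -0.00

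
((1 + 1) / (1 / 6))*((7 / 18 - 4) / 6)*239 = -15535 / 9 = -1726.11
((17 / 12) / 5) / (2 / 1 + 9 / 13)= 221 / 2100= 0.11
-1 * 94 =-94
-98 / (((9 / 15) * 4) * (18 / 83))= -20335 / 108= -188.29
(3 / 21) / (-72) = -1 / 504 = -0.00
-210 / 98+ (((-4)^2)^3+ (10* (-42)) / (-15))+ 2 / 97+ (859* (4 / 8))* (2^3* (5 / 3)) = 20061485 / 2037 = 9848.54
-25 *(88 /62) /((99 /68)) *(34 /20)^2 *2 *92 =-3615968 /279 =-12960.46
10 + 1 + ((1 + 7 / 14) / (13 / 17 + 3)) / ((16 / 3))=22681 / 2048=11.07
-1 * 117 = -117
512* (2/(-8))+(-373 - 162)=-663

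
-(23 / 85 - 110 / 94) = 3594 / 3995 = 0.90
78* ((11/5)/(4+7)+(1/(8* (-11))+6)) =482.71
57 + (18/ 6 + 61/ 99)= 6001/ 99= 60.62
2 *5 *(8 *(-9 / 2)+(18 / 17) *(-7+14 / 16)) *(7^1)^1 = -101115 / 34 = -2973.97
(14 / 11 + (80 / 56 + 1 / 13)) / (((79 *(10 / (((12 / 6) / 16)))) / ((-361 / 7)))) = -0.02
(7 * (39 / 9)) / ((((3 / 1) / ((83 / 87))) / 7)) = 52871 / 783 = 67.52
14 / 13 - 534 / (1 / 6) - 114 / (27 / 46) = -397466 / 117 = -3397.15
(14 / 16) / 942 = 0.00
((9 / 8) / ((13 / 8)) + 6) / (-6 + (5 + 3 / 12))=-116 / 13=-8.92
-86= -86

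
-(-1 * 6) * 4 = 24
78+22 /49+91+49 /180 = 1496941 /8820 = 169.72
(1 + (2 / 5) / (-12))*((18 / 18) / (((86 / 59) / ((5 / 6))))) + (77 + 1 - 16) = 193663 / 3096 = 62.55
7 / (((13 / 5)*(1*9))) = 35 / 117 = 0.30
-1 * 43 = -43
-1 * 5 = -5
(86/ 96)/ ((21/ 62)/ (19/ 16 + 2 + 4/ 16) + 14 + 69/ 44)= 73315/ 1282164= 0.06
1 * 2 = 2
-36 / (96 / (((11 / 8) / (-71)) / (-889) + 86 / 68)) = -32569965 / 68673472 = -0.47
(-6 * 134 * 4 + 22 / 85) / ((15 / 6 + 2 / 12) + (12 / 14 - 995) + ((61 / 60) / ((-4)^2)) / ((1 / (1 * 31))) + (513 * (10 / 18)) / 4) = 367366272 / 104901611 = 3.50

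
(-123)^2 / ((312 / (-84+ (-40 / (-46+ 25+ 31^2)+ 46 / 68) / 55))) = -37226150121 / 9140560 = -4072.63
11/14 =0.79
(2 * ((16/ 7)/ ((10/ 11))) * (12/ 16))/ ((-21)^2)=44/ 5145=0.01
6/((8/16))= 12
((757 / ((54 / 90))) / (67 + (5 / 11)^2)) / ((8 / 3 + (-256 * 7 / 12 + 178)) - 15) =457985 / 398468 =1.15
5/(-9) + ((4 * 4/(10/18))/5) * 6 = 7651/225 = 34.00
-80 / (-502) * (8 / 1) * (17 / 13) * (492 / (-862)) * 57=-76279680 / 1406353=-54.24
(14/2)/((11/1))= 7/11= 0.64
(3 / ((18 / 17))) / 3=17 / 18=0.94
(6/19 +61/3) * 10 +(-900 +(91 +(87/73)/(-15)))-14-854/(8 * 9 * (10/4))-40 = -82554157/124830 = -661.33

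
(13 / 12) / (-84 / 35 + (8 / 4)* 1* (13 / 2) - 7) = 65 / 216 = 0.30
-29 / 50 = -0.58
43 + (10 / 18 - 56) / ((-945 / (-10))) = 72145 / 1701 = 42.41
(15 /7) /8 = 15 /56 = 0.27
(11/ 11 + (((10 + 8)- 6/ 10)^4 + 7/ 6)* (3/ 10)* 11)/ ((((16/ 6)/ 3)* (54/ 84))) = 26468293957/ 50000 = 529365.88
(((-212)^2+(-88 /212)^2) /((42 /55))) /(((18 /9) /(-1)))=-1735912475 /58989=-29427.73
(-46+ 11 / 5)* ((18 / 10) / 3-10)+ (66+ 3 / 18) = 71683 / 150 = 477.89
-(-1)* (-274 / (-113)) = 274 / 113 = 2.42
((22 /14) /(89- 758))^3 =-1331 /102700479987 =-0.00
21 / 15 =7 / 5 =1.40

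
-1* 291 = -291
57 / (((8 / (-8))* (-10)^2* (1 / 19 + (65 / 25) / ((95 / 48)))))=-1083 / 2596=-0.42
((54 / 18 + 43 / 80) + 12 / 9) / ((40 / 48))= 1169 / 200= 5.84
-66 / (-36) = 11 / 6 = 1.83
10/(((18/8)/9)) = 40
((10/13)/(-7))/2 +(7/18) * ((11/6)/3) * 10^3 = 1751345/7371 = 237.60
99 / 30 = 33 / 10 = 3.30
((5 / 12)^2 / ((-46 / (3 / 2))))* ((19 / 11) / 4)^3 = -171475 / 376172544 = -0.00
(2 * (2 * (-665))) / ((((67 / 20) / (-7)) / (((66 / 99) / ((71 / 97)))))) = 72245600 / 14271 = 5062.41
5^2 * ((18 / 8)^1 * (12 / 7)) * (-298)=-201150 / 7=-28735.71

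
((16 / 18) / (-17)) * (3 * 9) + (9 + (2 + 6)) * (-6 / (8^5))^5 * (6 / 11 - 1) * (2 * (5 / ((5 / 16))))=-9739880870918642902113 / 6899082283567372304384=-1.41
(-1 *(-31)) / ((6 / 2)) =31 / 3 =10.33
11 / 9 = 1.22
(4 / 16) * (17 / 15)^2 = 289 / 900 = 0.32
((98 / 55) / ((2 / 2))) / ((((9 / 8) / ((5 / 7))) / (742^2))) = 61663168 / 99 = 622860.28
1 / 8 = 0.12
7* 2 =14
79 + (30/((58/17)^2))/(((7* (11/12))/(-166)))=798143/64757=12.33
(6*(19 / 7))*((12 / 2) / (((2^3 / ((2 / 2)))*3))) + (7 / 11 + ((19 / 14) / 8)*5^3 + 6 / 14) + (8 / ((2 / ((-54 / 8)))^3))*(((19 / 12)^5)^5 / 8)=-7166839835937902505001415710238039 / 1910735378232879523924279296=-3750828.04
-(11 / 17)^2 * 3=-363 / 289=-1.26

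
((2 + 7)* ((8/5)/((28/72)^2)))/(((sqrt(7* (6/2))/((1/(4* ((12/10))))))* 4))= 81* sqrt(21)/343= 1.08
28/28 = 1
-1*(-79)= 79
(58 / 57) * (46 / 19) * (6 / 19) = 5336 / 6859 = 0.78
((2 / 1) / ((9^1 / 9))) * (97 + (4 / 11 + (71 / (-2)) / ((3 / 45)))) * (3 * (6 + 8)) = -402066 / 11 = -36551.45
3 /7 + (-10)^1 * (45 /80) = -291 /56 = -5.20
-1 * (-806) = 806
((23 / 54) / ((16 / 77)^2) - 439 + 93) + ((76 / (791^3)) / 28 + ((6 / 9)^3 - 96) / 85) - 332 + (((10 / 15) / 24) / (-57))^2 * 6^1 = -520686979467773981237 / 778002390343503360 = -669.26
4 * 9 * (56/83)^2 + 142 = 1091134/6889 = 158.39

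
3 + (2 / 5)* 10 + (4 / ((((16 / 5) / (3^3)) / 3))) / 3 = 163 / 4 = 40.75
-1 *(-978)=978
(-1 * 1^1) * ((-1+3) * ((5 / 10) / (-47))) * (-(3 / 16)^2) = -9 / 12032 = -0.00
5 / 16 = 0.31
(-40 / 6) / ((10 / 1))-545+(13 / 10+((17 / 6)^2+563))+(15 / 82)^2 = 2019311 / 75645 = 26.69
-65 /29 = -2.24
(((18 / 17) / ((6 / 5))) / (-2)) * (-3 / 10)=9 / 68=0.13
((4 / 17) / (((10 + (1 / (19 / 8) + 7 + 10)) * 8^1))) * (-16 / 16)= -19 / 17714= -0.00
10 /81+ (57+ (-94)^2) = 720343 /81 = 8893.12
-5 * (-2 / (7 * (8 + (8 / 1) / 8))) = 10 / 63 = 0.16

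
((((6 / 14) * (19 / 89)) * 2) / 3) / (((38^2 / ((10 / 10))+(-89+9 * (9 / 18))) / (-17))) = -1292 / 1693937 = -0.00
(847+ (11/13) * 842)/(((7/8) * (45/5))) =162184/819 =198.03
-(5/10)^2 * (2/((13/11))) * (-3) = 33/26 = 1.27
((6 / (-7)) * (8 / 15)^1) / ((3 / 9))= -1.37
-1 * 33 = -33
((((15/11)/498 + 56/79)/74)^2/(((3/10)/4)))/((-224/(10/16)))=-87810231675/25525084399721984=-0.00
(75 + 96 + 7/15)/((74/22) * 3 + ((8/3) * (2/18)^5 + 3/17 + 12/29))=205903213461/12826382765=16.05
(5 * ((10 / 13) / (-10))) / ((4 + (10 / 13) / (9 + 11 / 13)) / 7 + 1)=-2240 / 9217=-0.24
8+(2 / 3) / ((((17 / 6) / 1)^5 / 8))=11400328 / 1419857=8.03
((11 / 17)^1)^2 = 121 / 289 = 0.42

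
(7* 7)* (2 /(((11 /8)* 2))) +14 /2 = 469 /11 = 42.64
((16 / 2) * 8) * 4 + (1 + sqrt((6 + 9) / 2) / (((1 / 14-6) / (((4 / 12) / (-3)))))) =7 * sqrt(30) / 747 + 257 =257.05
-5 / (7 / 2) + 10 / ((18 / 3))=5 / 21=0.24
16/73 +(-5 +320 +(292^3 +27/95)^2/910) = 408382562129041469387/599530750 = 681170335514.97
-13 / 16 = -0.81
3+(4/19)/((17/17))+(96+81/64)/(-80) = 38809/19456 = 1.99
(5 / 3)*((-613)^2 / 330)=375769 / 198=1897.82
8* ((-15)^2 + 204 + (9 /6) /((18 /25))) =10346 /3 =3448.67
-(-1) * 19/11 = 19/11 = 1.73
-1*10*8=-80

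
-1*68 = -68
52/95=0.55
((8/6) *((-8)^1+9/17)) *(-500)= 254000/51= 4980.39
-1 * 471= -471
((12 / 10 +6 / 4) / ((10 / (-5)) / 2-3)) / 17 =-0.04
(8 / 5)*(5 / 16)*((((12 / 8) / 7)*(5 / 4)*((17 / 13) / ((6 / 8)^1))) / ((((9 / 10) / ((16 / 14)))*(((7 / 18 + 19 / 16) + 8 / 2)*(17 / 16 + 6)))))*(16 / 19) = 6963200 / 1098214117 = 0.01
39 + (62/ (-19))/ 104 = 38501/ 988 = 38.97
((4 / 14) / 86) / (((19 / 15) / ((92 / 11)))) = 1380 / 62909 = 0.02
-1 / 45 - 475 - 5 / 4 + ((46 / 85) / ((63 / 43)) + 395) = -80.90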